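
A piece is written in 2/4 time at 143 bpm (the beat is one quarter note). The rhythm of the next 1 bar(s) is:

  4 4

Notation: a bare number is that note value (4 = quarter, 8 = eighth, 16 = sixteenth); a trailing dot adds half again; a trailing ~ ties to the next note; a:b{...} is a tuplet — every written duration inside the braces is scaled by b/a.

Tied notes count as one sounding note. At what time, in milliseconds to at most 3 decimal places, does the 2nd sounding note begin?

note 2 onset = 1b = 419.58ms

1. 0.0ms @ 0 + 419.58ms (1)
2. 419.58ms @ 1 + 419.58ms (1)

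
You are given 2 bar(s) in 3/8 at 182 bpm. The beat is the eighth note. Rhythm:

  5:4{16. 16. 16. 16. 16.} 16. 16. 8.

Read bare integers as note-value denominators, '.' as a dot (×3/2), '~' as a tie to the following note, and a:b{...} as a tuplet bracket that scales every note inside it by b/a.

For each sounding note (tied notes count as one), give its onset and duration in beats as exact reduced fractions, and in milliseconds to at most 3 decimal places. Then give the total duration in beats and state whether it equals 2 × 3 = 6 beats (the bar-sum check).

1) 0.0ms=0b +197.802ms=3/5b
2) 197.802ms=3/5b +197.802ms=3/5b
3) 395.604ms=6/5b +197.802ms=3/5b
4) 593.407ms=9/5b +197.802ms=3/5b
5) 791.209ms=12/5b +197.802ms=3/5b
6) 989.011ms=3b +247.253ms=3/4b
7) 1236.264ms=15/4b +247.253ms=3/4b
8) 1483.516ms=9/2b +494.505ms=3/2b
Σ=6b of 6 (182bpm 3/8) — PASS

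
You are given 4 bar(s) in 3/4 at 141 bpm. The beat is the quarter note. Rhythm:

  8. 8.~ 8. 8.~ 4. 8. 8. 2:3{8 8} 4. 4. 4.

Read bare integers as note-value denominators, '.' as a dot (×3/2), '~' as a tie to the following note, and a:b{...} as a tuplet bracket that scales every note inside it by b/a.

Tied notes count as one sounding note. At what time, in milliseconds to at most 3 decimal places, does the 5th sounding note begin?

1. 0.0ms @ 0 + 319.149ms (3/4)
2. 319.149ms @ 3/4 + 638.298ms (3/2)
3. 957.447ms @ 9/4 + 957.447ms (9/4)
4. 1914.894ms @ 9/2 + 319.149ms (3/4)
5. 2234.043ms @ 21/4 + 319.149ms (3/4)
6. 2553.191ms @ 6 + 319.149ms (3/4)
7. 2872.34ms @ 27/4 + 319.149ms (3/4)
8. 3191.489ms @ 15/2 + 638.298ms (3/2)
9. 3829.787ms @ 9 + 638.298ms (3/2)
10. 4468.085ms @ 21/2 + 638.298ms (3/2)

note 5 onset = 21/4b = 2234.043ms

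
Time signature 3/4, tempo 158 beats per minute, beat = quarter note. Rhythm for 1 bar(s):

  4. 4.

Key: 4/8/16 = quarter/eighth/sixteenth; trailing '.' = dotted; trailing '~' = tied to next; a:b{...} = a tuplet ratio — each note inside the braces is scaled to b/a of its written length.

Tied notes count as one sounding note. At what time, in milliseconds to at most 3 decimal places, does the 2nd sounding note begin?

note 2 onset = 3/2b = 569.62ms

1. 0.0ms @ 0 + 569.62ms (3/2)
2. 569.62ms @ 3/2 + 569.62ms (3/2)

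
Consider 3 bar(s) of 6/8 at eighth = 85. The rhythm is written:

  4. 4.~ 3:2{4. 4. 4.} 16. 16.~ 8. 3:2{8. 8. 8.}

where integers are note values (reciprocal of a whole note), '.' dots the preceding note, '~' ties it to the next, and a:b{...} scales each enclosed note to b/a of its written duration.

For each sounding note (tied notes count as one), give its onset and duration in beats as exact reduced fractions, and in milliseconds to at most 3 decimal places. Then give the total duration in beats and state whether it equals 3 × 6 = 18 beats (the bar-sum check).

1) 0.0ms=0b +2117.647ms=3b
2) 2117.647ms=3b +3529.412ms=5b
3) 5647.059ms=8b +1411.765ms=2b
4) 7058.824ms=10b +1411.765ms=2b
5) 8470.588ms=12b +529.412ms=3/4b
6) 9000.0ms=51/4b +1588.235ms=9/4b
7) 10588.235ms=15b +705.882ms=1b
8) 11294.118ms=16b +705.882ms=1b
9) 12000.0ms=17b +705.882ms=1b
Σ=18b of 18 (85bpm 6/8) — PASS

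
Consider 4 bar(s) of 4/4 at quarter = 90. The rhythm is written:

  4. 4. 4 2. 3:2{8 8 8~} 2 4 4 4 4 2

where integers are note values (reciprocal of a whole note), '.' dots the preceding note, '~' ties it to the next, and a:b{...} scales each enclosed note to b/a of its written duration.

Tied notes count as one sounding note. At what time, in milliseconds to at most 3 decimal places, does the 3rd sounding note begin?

note 3 onset = 3b = 2000.0ms

1. 0.0ms @ 0 + 1000.0ms (3/2)
2. 1000.0ms @ 3/2 + 1000.0ms (3/2)
3. 2000.0ms @ 3 + 666.667ms (1)
4. 2666.667ms @ 4 + 2000.0ms (3)
5. 4666.667ms @ 7 + 222.222ms (1/3)
6. 4888.889ms @ 22/3 + 222.222ms (1/3)
7. 5111.111ms @ 23/3 + 1555.556ms (7/3)
8. 6666.667ms @ 10 + 666.667ms (1)
9. 7333.333ms @ 11 + 666.667ms (1)
10. 8000.0ms @ 12 + 666.667ms (1)
11. 8666.667ms @ 13 + 666.667ms (1)
12. 9333.333ms @ 14 + 1333.333ms (2)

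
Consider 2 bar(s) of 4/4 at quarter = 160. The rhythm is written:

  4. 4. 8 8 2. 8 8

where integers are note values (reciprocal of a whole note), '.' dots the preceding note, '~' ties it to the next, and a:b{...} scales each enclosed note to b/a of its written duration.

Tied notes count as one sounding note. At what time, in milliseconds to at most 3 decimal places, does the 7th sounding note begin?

1. 0.0ms @ 0 + 562.5ms (3/2)
2. 562.5ms @ 3/2 + 562.5ms (3/2)
3. 1125.0ms @ 3 + 187.5ms (1/2)
4. 1312.5ms @ 7/2 + 187.5ms (1/2)
5. 1500.0ms @ 4 + 1125.0ms (3)
6. 2625.0ms @ 7 + 187.5ms (1/2)
7. 2812.5ms @ 15/2 + 187.5ms (1/2)

note 7 onset = 15/2b = 2812.5ms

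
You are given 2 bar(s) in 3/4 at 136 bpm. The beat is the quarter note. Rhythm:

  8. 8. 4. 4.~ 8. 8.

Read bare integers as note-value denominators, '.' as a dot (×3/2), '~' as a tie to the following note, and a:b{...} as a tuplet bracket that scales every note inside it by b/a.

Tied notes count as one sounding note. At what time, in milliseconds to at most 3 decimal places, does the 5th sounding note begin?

note 5 onset = 21/4b = 2316.176ms

1. 0.0ms @ 0 + 330.882ms (3/4)
2. 330.882ms @ 3/4 + 330.882ms (3/4)
3. 661.765ms @ 3/2 + 661.765ms (3/2)
4. 1323.529ms @ 3 + 992.647ms (9/4)
5. 2316.176ms @ 21/4 + 330.882ms (3/4)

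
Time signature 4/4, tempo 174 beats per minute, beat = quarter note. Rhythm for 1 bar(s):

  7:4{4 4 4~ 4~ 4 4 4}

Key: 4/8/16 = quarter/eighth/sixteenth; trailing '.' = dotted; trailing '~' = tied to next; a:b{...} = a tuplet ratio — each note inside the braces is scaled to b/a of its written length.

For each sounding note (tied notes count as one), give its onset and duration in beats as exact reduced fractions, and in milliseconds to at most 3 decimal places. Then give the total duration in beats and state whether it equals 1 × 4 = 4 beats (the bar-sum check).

1) 0.0ms=0b +197.044ms=4/7b
2) 197.044ms=4/7b +197.044ms=4/7b
3) 394.089ms=8/7b +591.133ms=12/7b
4) 985.222ms=20/7b +197.044ms=4/7b
5) 1182.266ms=24/7b +197.044ms=4/7b
Σ=4b of 4 (174bpm 4/4) — PASS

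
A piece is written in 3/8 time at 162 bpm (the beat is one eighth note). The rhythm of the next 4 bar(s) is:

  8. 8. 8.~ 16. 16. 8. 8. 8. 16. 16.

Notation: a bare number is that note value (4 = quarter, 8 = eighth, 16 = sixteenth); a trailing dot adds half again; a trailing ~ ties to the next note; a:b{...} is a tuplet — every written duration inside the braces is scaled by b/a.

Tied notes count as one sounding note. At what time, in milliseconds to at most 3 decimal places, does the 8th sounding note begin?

1. 0.0ms @ 0 + 555.556ms (3/2)
2. 555.556ms @ 3/2 + 555.556ms (3/2)
3. 1111.111ms @ 3 + 833.333ms (9/4)
4. 1944.444ms @ 21/4 + 277.778ms (3/4)
5. 2222.222ms @ 6 + 555.556ms (3/2)
6. 2777.778ms @ 15/2 + 555.556ms (3/2)
7. 3333.333ms @ 9 + 555.556ms (3/2)
8. 3888.889ms @ 21/2 + 277.778ms (3/4)
9. 4166.667ms @ 45/4 + 277.778ms (3/4)

note 8 onset = 21/2b = 3888.889ms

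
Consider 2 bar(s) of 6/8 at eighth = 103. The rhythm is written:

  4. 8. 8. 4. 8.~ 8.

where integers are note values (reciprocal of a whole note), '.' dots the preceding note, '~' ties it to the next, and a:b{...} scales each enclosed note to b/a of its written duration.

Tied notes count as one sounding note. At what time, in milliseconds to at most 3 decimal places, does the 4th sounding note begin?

note 4 onset = 6b = 3495.146ms

1. 0.0ms @ 0 + 1747.573ms (3)
2. 1747.573ms @ 3 + 873.786ms (3/2)
3. 2621.359ms @ 9/2 + 873.786ms (3/2)
4. 3495.146ms @ 6 + 1747.573ms (3)
5. 5242.718ms @ 9 + 1747.573ms (3)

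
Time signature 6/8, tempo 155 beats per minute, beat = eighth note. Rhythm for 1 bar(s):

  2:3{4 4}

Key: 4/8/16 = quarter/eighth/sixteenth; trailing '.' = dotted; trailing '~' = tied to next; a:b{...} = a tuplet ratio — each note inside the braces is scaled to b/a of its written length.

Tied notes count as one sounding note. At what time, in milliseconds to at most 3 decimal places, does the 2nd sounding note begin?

1. 0.0ms @ 0 + 1161.29ms (3)
2. 1161.29ms @ 3 + 1161.29ms (3)

note 2 onset = 3b = 1161.29ms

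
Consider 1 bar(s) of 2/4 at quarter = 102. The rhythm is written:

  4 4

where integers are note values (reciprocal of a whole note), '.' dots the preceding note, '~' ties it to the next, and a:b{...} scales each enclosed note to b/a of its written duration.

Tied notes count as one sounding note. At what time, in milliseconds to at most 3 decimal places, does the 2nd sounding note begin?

1. 0.0ms @ 0 + 588.235ms (1)
2. 588.235ms @ 1 + 588.235ms (1)

note 2 onset = 1b = 588.235ms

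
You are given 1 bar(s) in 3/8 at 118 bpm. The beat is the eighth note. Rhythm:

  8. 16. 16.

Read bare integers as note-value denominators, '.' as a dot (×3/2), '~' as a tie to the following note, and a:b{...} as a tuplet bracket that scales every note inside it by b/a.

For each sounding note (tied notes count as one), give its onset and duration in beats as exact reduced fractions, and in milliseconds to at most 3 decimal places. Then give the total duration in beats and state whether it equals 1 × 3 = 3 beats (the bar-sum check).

1) 0.0ms=0b +762.712ms=3/2b
2) 762.712ms=3/2b +381.356ms=3/4b
3) 1144.068ms=9/4b +381.356ms=3/4b
Σ=3b of 3 (118bpm 3/8) — PASS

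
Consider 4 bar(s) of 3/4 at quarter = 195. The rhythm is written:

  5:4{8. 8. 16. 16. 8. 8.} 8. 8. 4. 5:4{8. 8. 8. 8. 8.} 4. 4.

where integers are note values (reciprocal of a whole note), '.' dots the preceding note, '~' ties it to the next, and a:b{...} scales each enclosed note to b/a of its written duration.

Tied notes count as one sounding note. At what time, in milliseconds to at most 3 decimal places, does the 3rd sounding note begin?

1. 0.0ms @ 0 + 184.615ms (3/5)
2. 184.615ms @ 3/5 + 184.615ms (3/5)
3. 369.231ms @ 6/5 + 92.308ms (3/10)
4. 461.538ms @ 3/2 + 92.308ms (3/10)
5. 553.846ms @ 9/5 + 184.615ms (3/5)
6. 738.462ms @ 12/5 + 184.615ms (3/5)
7. 923.077ms @ 3 + 230.769ms (3/4)
8. 1153.846ms @ 15/4 + 230.769ms (3/4)
9. 1384.615ms @ 9/2 + 461.538ms (3/2)
10. 1846.154ms @ 6 + 184.615ms (3/5)
11. 2030.769ms @ 33/5 + 184.615ms (3/5)
12. 2215.385ms @ 36/5 + 184.615ms (3/5)
13. 2400.0ms @ 39/5 + 184.615ms (3/5)
14. 2584.615ms @ 42/5 + 184.615ms (3/5)
15. 2769.231ms @ 9 + 461.538ms (3/2)
16. 3230.769ms @ 21/2 + 461.538ms (3/2)

note 3 onset = 6/5b = 369.231ms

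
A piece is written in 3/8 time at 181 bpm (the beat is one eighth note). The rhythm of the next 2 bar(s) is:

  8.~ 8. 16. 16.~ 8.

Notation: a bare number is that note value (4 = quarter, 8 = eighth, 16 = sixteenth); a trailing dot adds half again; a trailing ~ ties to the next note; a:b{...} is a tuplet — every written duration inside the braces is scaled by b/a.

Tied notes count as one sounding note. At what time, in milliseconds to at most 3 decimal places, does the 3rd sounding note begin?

note 3 onset = 15/4b = 1243.094ms

1. 0.0ms @ 0 + 994.475ms (3)
2. 994.475ms @ 3 + 248.619ms (3/4)
3. 1243.094ms @ 15/4 + 745.856ms (9/4)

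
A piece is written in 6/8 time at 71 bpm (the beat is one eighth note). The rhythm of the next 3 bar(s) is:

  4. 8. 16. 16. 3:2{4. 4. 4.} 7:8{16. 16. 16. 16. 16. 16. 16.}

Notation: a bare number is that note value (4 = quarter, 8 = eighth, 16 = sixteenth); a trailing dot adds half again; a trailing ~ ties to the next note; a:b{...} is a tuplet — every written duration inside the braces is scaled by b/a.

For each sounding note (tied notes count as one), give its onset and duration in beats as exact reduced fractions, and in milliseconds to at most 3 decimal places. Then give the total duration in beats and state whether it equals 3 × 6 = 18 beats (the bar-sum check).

1) 0.0ms=0b +2535.211ms=3b
2) 2535.211ms=3b +1267.606ms=3/2b
3) 3802.817ms=9/2b +633.803ms=3/4b
4) 4436.62ms=21/4b +633.803ms=3/4b
5) 5070.423ms=6b +1690.141ms=2b
6) 6760.563ms=8b +1690.141ms=2b
7) 8450.704ms=10b +1690.141ms=2b
8) 10140.845ms=12b +724.346ms=6/7b
9) 10865.191ms=90/7b +724.346ms=6/7b
10) 11589.537ms=96/7b +724.346ms=6/7b
11) 12313.883ms=102/7b +724.346ms=6/7b
12) 13038.229ms=108/7b +724.346ms=6/7b
13) 13762.575ms=114/7b +724.346ms=6/7b
14) 14486.922ms=120/7b +724.346ms=6/7b
Σ=18b of 18 (71bpm 6/8) — PASS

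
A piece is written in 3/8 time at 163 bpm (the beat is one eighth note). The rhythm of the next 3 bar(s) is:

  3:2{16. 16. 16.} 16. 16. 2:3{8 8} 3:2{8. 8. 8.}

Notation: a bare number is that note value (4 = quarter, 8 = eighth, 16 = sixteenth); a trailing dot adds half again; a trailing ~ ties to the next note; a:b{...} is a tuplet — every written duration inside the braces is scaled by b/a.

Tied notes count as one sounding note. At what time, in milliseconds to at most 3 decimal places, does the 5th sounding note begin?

1. 0.0ms @ 0 + 184.049ms (1/2)
2. 184.049ms @ 1/2 + 184.049ms (1/2)
3. 368.098ms @ 1 + 184.049ms (1/2)
4. 552.147ms @ 3/2 + 276.074ms (3/4)
5. 828.221ms @ 9/4 + 276.074ms (3/4)
6. 1104.294ms @ 3 + 552.147ms (3/2)
7. 1656.442ms @ 9/2 + 552.147ms (3/2)
8. 2208.589ms @ 6 + 368.098ms (1)
9. 2576.687ms @ 7 + 368.098ms (1)
10. 2944.785ms @ 8 + 368.098ms (1)

note 5 onset = 9/4b = 828.221ms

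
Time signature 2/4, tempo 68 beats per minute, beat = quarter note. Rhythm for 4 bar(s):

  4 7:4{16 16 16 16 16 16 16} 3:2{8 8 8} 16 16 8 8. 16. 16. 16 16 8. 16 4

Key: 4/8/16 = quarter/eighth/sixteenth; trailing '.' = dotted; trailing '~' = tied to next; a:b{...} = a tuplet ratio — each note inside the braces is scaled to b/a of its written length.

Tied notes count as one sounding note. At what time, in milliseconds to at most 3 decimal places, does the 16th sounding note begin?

note 16 onset = 19/4b = 4191.176ms

1. 0.0ms @ 0 + 882.353ms (1)
2. 882.353ms @ 1 + 126.05ms (1/7)
3. 1008.403ms @ 8/7 + 126.05ms (1/7)
4. 1134.454ms @ 9/7 + 126.05ms (1/7)
5. 1260.504ms @ 10/7 + 126.05ms (1/7)
6. 1386.555ms @ 11/7 + 126.05ms (1/7)
7. 1512.605ms @ 12/7 + 126.05ms (1/7)
8. 1638.655ms @ 13/7 + 126.05ms (1/7)
9. 1764.706ms @ 2 + 294.118ms (1/3)
10. 2058.824ms @ 7/3 + 294.118ms (1/3)
11. 2352.941ms @ 8/3 + 294.118ms (1/3)
12. 2647.059ms @ 3 + 220.588ms (1/4)
13. 2867.647ms @ 13/4 + 220.588ms (1/4)
14. 3088.235ms @ 7/2 + 441.176ms (1/2)
15. 3529.412ms @ 4 + 661.765ms (3/4)
16. 4191.176ms @ 19/4 + 330.882ms (3/8)
17. 4522.059ms @ 41/8 + 330.882ms (3/8)
18. 4852.941ms @ 11/2 + 220.588ms (1/4)
19. 5073.529ms @ 23/4 + 220.588ms (1/4)
20. 5294.118ms @ 6 + 661.765ms (3/4)
21. 5955.882ms @ 27/4 + 220.588ms (1/4)
22. 6176.471ms @ 7 + 882.353ms (1)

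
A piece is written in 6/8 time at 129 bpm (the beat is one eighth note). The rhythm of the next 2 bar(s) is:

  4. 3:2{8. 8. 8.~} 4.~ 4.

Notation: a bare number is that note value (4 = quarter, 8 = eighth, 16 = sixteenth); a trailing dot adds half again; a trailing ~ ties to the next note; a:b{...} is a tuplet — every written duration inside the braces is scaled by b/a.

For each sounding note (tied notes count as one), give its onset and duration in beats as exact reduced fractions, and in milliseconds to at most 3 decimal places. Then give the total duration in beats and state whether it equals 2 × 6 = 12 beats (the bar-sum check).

1) 0.0ms=0b +1395.349ms=3b
2) 1395.349ms=3b +465.116ms=1b
3) 1860.465ms=4b +465.116ms=1b
4) 2325.581ms=5b +3255.814ms=7b
Σ=12b of 12 (129bpm 6/8) — PASS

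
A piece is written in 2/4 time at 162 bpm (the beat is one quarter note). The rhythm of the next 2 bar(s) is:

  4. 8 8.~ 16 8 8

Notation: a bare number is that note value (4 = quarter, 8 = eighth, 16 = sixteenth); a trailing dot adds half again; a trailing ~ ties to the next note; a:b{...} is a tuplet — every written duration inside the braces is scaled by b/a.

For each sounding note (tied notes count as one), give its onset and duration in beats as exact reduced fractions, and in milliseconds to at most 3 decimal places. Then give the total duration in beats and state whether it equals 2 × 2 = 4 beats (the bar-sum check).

1) 0.0ms=0b +555.556ms=3/2b
2) 555.556ms=3/2b +185.185ms=1/2b
3) 740.741ms=2b +370.37ms=1b
4) 1111.111ms=3b +185.185ms=1/2b
5) 1296.296ms=7/2b +185.185ms=1/2b
Σ=4b of 4 (162bpm 2/4) — PASS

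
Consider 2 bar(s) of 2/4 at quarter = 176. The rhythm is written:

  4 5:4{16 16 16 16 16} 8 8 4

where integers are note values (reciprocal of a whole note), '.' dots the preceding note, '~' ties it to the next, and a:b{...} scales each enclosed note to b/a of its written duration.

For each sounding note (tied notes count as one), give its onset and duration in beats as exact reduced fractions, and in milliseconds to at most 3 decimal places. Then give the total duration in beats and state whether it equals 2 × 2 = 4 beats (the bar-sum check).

1) 0.0ms=0b +340.909ms=1b
2) 340.909ms=1b +68.182ms=1/5b
3) 409.091ms=6/5b +68.182ms=1/5b
4) 477.273ms=7/5b +68.182ms=1/5b
5) 545.455ms=8/5b +68.182ms=1/5b
6) 613.636ms=9/5b +68.182ms=1/5b
7) 681.818ms=2b +170.455ms=1/2b
8) 852.273ms=5/2b +170.455ms=1/2b
9) 1022.727ms=3b +340.909ms=1b
Σ=4b of 4 (176bpm 2/4) — PASS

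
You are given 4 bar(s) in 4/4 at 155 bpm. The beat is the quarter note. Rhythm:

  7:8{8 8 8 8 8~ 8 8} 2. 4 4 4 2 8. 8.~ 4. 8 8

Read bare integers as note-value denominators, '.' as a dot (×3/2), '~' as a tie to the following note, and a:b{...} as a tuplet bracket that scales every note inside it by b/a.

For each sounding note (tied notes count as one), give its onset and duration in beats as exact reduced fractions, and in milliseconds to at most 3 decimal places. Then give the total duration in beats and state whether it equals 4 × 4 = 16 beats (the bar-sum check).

1) 0.0ms=0b +221.198ms=4/7b
2) 221.198ms=4/7b +221.198ms=4/7b
3) 442.396ms=8/7b +221.198ms=4/7b
4) 663.594ms=12/7b +221.198ms=4/7b
5) 884.793ms=16/7b +442.396ms=8/7b
6) 1327.189ms=24/7b +221.198ms=4/7b
7) 1548.387ms=4b +1161.29ms=3b
8) 2709.677ms=7b +387.097ms=1b
9) 3096.774ms=8b +387.097ms=1b
10) 3483.871ms=9b +387.097ms=1b
11) 3870.968ms=10b +774.194ms=2b
12) 4645.161ms=12b +290.323ms=3/4b
13) 4935.484ms=51/4b +870.968ms=9/4b
14) 5806.452ms=15b +193.548ms=1/2b
15) 6000.0ms=31/2b +193.548ms=1/2b
Σ=16b of 16 (155bpm 4/4) — PASS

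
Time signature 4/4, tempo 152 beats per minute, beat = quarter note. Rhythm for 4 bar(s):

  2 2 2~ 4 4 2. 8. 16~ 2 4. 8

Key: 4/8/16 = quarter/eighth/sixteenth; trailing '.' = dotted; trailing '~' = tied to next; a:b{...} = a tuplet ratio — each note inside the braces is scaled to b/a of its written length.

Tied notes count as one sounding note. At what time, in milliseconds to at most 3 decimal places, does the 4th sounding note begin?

1. 0.0ms @ 0 + 789.474ms (2)
2. 789.474ms @ 2 + 789.474ms (2)
3. 1578.947ms @ 4 + 1184.211ms (3)
4. 2763.158ms @ 7 + 394.737ms (1)
5. 3157.895ms @ 8 + 1184.211ms (3)
6. 4342.105ms @ 11 + 296.053ms (3/4)
7. 4638.158ms @ 47/4 + 888.158ms (9/4)
8. 5526.316ms @ 14 + 592.105ms (3/2)
9. 6118.421ms @ 31/2 + 197.368ms (1/2)

note 4 onset = 7b = 2763.158ms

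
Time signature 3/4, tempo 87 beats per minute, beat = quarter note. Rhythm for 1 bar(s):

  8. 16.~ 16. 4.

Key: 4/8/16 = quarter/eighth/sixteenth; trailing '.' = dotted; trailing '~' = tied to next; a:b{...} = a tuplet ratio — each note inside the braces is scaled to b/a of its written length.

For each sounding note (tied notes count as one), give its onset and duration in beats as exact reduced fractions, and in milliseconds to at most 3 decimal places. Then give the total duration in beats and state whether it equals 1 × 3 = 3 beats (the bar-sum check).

1) 0.0ms=0b +517.241ms=3/4b
2) 517.241ms=3/4b +517.241ms=3/4b
3) 1034.483ms=3/2b +1034.483ms=3/2b
Σ=3b of 3 (87bpm 3/4) — PASS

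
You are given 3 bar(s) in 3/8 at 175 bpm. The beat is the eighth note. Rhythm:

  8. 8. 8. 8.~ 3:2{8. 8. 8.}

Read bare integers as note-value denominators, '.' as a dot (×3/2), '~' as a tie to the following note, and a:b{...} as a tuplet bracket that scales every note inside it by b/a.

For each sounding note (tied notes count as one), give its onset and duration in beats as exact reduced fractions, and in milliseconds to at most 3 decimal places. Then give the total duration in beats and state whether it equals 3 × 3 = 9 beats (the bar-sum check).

1) 0.0ms=0b +514.286ms=3/2b
2) 514.286ms=3/2b +514.286ms=3/2b
3) 1028.571ms=3b +514.286ms=3/2b
4) 1542.857ms=9/2b +857.143ms=5/2b
5) 2400.0ms=7b +342.857ms=1b
6) 2742.857ms=8b +342.857ms=1b
Σ=9b of 9 (175bpm 3/8) — PASS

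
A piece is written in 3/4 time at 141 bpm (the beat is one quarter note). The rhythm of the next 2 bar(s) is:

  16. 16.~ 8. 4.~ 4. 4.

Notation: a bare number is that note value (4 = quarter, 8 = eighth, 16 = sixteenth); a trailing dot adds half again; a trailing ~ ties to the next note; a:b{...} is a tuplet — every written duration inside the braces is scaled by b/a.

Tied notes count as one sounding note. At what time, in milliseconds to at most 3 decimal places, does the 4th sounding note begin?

1. 0.0ms @ 0 + 159.574ms (3/8)
2. 159.574ms @ 3/8 + 478.723ms (9/8)
3. 638.298ms @ 3/2 + 1276.596ms (3)
4. 1914.894ms @ 9/2 + 638.298ms (3/2)

note 4 onset = 9/2b = 1914.894ms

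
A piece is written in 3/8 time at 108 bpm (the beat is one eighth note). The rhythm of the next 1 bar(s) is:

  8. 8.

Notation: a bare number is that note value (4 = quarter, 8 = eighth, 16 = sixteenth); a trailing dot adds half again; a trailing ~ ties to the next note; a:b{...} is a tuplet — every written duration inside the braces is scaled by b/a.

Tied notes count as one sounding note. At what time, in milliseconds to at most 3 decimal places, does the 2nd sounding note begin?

note 2 onset = 3/2b = 833.333ms

1. 0.0ms @ 0 + 833.333ms (3/2)
2. 833.333ms @ 3/2 + 833.333ms (3/2)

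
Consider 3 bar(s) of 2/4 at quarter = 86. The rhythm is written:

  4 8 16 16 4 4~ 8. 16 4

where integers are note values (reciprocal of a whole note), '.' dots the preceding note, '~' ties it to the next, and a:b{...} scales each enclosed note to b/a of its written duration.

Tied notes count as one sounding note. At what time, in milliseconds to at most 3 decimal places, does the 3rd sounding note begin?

1. 0.0ms @ 0 + 697.674ms (1)
2. 697.674ms @ 1 + 348.837ms (1/2)
3. 1046.512ms @ 3/2 + 174.419ms (1/4)
4. 1220.93ms @ 7/4 + 174.419ms (1/4)
5. 1395.349ms @ 2 + 697.674ms (1)
6. 2093.023ms @ 3 + 1220.93ms (7/4)
7. 3313.953ms @ 19/4 + 174.419ms (1/4)
8. 3488.372ms @ 5 + 697.674ms (1)

note 3 onset = 3/2b = 1046.512ms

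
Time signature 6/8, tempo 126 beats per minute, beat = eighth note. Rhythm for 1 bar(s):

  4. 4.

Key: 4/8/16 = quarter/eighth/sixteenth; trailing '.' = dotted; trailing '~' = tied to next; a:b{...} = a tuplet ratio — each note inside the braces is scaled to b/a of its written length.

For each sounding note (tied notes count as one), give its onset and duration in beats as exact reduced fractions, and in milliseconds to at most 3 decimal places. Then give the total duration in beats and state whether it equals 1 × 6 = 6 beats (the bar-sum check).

1) 0.0ms=0b +1428.571ms=3b
2) 1428.571ms=3b +1428.571ms=3b
Σ=6b of 6 (126bpm 6/8) — PASS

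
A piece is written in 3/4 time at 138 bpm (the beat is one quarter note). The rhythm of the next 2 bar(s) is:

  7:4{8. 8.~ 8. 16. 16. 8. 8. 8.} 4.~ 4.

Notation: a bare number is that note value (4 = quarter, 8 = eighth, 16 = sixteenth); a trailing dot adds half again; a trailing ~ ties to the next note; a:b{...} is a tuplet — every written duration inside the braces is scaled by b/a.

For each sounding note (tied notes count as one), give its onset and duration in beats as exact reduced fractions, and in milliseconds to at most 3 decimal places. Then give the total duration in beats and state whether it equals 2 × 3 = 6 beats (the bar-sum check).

1) 0.0ms=0b +186.335ms=3/7b
2) 186.335ms=3/7b +372.671ms=6/7b
3) 559.006ms=9/7b +93.168ms=3/14b
4) 652.174ms=3/2b +93.168ms=3/14b
5) 745.342ms=12/7b +186.335ms=3/7b
6) 931.677ms=15/7b +186.335ms=3/7b
7) 1118.012ms=18/7b +186.335ms=3/7b
8) 1304.348ms=3b +1304.348ms=3b
Σ=6b of 6 (138bpm 3/4) — PASS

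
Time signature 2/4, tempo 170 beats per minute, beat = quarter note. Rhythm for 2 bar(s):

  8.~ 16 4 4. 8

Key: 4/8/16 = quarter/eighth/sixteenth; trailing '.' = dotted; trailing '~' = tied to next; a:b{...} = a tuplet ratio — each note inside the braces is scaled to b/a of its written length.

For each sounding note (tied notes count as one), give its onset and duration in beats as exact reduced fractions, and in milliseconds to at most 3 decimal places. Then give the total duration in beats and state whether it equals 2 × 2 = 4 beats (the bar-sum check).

1) 0.0ms=0b +352.941ms=1b
2) 352.941ms=1b +352.941ms=1b
3) 705.882ms=2b +529.412ms=3/2b
4) 1235.294ms=7/2b +176.471ms=1/2b
Σ=4b of 4 (170bpm 2/4) — PASS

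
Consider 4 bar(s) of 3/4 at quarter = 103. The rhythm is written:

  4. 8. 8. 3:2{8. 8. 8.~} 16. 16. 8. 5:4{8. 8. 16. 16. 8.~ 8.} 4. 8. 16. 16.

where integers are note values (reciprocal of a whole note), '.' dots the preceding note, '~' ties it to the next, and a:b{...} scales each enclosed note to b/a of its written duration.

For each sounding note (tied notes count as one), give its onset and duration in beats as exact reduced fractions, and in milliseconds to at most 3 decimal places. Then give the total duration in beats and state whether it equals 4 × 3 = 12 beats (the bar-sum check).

1) 0.0ms=0b +873.786ms=3/2b
2) 873.786ms=3/2b +436.893ms=3/4b
3) 1310.68ms=9/4b +436.893ms=3/4b
4) 1747.573ms=3b +291.262ms=1/2b
5) 2038.835ms=7/2b +291.262ms=1/2b
6) 2330.097ms=4b +509.709ms=7/8b
7) 2839.806ms=39/8b +218.447ms=3/8b
8) 3058.252ms=21/4b +436.893ms=3/4b
9) 3495.146ms=6b +349.515ms=3/5b
10) 3844.66ms=33/5b +349.515ms=3/5b
11) 4194.175ms=36/5b +174.757ms=3/10b
12) 4368.932ms=15/2b +174.757ms=3/10b
13) 4543.689ms=39/5b +699.029ms=6/5b
14) 5242.718ms=9b +873.786ms=3/2b
15) 6116.505ms=21/2b +436.893ms=3/4b
16) 6553.398ms=45/4b +218.447ms=3/8b
17) 6771.845ms=93/8b +218.447ms=3/8b
Σ=12b of 12 (103bpm 3/4) — PASS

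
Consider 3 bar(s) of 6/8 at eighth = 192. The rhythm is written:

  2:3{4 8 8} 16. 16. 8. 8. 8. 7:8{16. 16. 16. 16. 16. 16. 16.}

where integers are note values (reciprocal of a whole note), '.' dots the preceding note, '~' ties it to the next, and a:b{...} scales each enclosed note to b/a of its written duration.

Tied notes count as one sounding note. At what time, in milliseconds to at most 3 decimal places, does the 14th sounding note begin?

1. 0.0ms @ 0 + 937.5ms (3)
2. 937.5ms @ 3 + 468.75ms (3/2)
3. 1406.25ms @ 9/2 + 468.75ms (3/2)
4. 1875.0ms @ 6 + 234.375ms (3/4)
5. 2109.375ms @ 27/4 + 234.375ms (3/4)
6. 2343.75ms @ 15/2 + 468.75ms (3/2)
7. 2812.5ms @ 9 + 468.75ms (3/2)
8. 3281.25ms @ 21/2 + 468.75ms (3/2)
9. 3750.0ms @ 12 + 267.857ms (6/7)
10. 4017.857ms @ 90/7 + 267.857ms (6/7)
11. 4285.714ms @ 96/7 + 267.857ms (6/7)
12. 4553.571ms @ 102/7 + 267.857ms (6/7)
13. 4821.429ms @ 108/7 + 267.857ms (6/7)
14. 5089.286ms @ 114/7 + 267.857ms (6/7)
15. 5357.143ms @ 120/7 + 267.857ms (6/7)

note 14 onset = 114/7b = 5089.286ms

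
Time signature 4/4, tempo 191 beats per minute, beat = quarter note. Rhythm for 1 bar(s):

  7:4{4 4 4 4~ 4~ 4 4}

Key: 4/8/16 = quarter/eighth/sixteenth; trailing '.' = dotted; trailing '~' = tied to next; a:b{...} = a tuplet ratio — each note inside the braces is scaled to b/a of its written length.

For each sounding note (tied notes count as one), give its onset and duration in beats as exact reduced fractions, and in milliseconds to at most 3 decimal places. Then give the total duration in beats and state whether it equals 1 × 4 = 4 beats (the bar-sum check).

1) 0.0ms=0b +179.506ms=4/7b
2) 179.506ms=4/7b +179.506ms=4/7b
3) 359.013ms=8/7b +179.506ms=4/7b
4) 538.519ms=12/7b +538.519ms=12/7b
5) 1077.038ms=24/7b +179.506ms=4/7b
Σ=4b of 4 (191bpm 4/4) — PASS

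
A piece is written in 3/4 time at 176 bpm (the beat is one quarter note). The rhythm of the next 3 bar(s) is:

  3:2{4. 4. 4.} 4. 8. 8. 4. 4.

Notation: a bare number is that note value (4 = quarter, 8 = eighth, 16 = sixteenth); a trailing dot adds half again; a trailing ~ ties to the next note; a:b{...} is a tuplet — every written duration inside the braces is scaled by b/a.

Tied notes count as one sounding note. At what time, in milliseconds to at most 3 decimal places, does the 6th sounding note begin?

1. 0.0ms @ 0 + 340.909ms (1)
2. 340.909ms @ 1 + 340.909ms (1)
3. 681.818ms @ 2 + 340.909ms (1)
4. 1022.727ms @ 3 + 511.364ms (3/2)
5. 1534.091ms @ 9/2 + 255.682ms (3/4)
6. 1789.773ms @ 21/4 + 255.682ms (3/4)
7. 2045.455ms @ 6 + 511.364ms (3/2)
8. 2556.818ms @ 15/2 + 511.364ms (3/2)

note 6 onset = 21/4b = 1789.773ms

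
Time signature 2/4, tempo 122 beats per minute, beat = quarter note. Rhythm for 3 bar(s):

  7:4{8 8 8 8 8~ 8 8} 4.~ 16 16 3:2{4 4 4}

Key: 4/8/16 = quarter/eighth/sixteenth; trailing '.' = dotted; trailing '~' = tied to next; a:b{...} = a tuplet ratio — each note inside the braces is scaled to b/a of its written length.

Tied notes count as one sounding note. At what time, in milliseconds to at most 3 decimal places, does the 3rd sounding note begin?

1. 0.0ms @ 0 + 140.515ms (2/7)
2. 140.515ms @ 2/7 + 140.515ms (2/7)
3. 281.03ms @ 4/7 + 140.515ms (2/7)
4. 421.546ms @ 6/7 + 140.515ms (2/7)
5. 562.061ms @ 8/7 + 281.03ms (4/7)
6. 843.091ms @ 12/7 + 140.515ms (2/7)
7. 983.607ms @ 2 + 860.656ms (7/4)
8. 1844.262ms @ 15/4 + 122.951ms (1/4)
9. 1967.213ms @ 4 + 327.869ms (2/3)
10. 2295.082ms @ 14/3 + 327.869ms (2/3)
11. 2622.951ms @ 16/3 + 327.869ms (2/3)

note 3 onset = 4/7b = 281.03ms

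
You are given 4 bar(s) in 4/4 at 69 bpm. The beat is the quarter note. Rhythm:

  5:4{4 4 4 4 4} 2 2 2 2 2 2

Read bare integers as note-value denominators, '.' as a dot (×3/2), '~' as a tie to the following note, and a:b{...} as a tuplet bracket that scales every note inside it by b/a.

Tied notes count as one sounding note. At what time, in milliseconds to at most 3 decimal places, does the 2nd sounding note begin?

note 2 onset = 4/5b = 695.652ms

1. 0.0ms @ 0 + 695.652ms (4/5)
2. 695.652ms @ 4/5 + 695.652ms (4/5)
3. 1391.304ms @ 8/5 + 695.652ms (4/5)
4. 2086.957ms @ 12/5 + 695.652ms (4/5)
5. 2782.609ms @ 16/5 + 695.652ms (4/5)
6. 3478.261ms @ 4 + 1739.13ms (2)
7. 5217.391ms @ 6 + 1739.13ms (2)
8. 6956.522ms @ 8 + 1739.13ms (2)
9. 8695.652ms @ 10 + 1739.13ms (2)
10. 10434.783ms @ 12 + 1739.13ms (2)
11. 12173.913ms @ 14 + 1739.13ms (2)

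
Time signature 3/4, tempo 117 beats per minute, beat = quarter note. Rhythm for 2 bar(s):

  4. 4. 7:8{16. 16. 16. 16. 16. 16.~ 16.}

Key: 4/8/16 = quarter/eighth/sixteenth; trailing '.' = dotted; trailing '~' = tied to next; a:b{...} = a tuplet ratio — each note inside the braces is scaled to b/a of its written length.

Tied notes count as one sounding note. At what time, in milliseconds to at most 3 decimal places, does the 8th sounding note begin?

note 8 onset = 36/7b = 2637.363ms

1. 0.0ms @ 0 + 769.231ms (3/2)
2. 769.231ms @ 3/2 + 769.231ms (3/2)
3. 1538.462ms @ 3 + 219.78ms (3/7)
4. 1758.242ms @ 24/7 + 219.78ms (3/7)
5. 1978.022ms @ 27/7 + 219.78ms (3/7)
6. 2197.802ms @ 30/7 + 219.78ms (3/7)
7. 2417.582ms @ 33/7 + 219.78ms (3/7)
8. 2637.363ms @ 36/7 + 439.56ms (6/7)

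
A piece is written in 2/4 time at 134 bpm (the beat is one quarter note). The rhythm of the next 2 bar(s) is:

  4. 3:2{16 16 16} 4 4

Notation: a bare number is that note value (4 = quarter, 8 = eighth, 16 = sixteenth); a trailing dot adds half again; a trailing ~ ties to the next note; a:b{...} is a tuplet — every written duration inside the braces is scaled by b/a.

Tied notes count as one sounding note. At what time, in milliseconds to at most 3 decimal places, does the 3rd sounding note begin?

1. 0.0ms @ 0 + 671.642ms (3/2)
2. 671.642ms @ 3/2 + 74.627ms (1/6)
3. 746.269ms @ 5/3 + 74.627ms (1/6)
4. 820.896ms @ 11/6 + 74.627ms (1/6)
5. 895.522ms @ 2 + 447.761ms (1)
6. 1343.284ms @ 3 + 447.761ms (1)

note 3 onset = 5/3b = 746.269ms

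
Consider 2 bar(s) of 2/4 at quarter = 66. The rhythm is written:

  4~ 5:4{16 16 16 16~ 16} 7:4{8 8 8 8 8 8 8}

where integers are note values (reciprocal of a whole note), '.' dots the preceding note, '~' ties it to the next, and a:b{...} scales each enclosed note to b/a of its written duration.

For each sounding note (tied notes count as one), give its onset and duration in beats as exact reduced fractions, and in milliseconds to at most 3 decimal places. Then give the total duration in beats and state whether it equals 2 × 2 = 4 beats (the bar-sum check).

1) 0.0ms=0b +1090.909ms=6/5b
2) 1090.909ms=6/5b +181.818ms=1/5b
3) 1272.727ms=7/5b +181.818ms=1/5b
4) 1454.545ms=8/5b +363.636ms=2/5b
5) 1818.182ms=2b +259.74ms=2/7b
6) 2077.922ms=16/7b +259.74ms=2/7b
7) 2337.662ms=18/7b +259.74ms=2/7b
8) 2597.403ms=20/7b +259.74ms=2/7b
9) 2857.143ms=22/7b +259.74ms=2/7b
10) 3116.883ms=24/7b +259.74ms=2/7b
11) 3376.623ms=26/7b +259.74ms=2/7b
Σ=4b of 4 (66bpm 2/4) — PASS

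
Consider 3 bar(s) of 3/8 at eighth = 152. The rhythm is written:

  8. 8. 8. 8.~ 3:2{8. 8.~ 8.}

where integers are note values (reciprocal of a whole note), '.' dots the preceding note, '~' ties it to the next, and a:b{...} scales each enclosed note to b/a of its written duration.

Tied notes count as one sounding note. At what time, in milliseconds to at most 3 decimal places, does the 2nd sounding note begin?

1. 0.0ms @ 0 + 592.105ms (3/2)
2. 592.105ms @ 3/2 + 592.105ms (3/2)
3. 1184.211ms @ 3 + 592.105ms (3/2)
4. 1776.316ms @ 9/2 + 986.842ms (5/2)
5. 2763.158ms @ 7 + 789.474ms (2)

note 2 onset = 3/2b = 592.105ms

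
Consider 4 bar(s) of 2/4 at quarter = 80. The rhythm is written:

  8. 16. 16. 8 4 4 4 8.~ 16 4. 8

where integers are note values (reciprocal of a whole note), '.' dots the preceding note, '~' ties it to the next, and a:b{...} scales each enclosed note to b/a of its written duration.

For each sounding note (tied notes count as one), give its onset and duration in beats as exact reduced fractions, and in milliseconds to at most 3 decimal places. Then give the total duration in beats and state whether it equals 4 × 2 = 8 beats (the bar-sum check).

1) 0.0ms=0b +562.5ms=3/4b
2) 562.5ms=3/4b +281.25ms=3/8b
3) 843.75ms=9/8b +281.25ms=3/8b
4) 1125.0ms=3/2b +375.0ms=1/2b
5) 1500.0ms=2b +750.0ms=1b
6) 2250.0ms=3b +750.0ms=1b
7) 3000.0ms=4b +750.0ms=1b
8) 3750.0ms=5b +750.0ms=1b
9) 4500.0ms=6b +1125.0ms=3/2b
10) 5625.0ms=15/2b +375.0ms=1/2b
Σ=8b of 8 (80bpm 2/4) — PASS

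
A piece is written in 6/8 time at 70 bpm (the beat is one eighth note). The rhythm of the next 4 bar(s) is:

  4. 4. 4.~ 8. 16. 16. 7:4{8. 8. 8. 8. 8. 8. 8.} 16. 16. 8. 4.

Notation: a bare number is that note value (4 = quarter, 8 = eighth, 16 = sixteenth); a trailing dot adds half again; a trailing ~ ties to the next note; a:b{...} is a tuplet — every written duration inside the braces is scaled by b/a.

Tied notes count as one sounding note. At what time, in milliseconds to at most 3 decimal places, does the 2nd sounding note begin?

note 2 onset = 3b = 2571.429ms

1. 0.0ms @ 0 + 2571.429ms (3)
2. 2571.429ms @ 3 + 2571.429ms (3)
3. 5142.857ms @ 6 + 3857.143ms (9/2)
4. 9000.0ms @ 21/2 + 642.857ms (3/4)
5. 9642.857ms @ 45/4 + 642.857ms (3/4)
6. 10285.714ms @ 12 + 734.694ms (6/7)
7. 11020.408ms @ 90/7 + 734.694ms (6/7)
8. 11755.102ms @ 96/7 + 734.694ms (6/7)
9. 12489.796ms @ 102/7 + 734.694ms (6/7)
10. 13224.49ms @ 108/7 + 734.694ms (6/7)
11. 13959.184ms @ 114/7 + 734.694ms (6/7)
12. 14693.878ms @ 120/7 + 734.694ms (6/7)
13. 15428.571ms @ 18 + 642.857ms (3/4)
14. 16071.429ms @ 75/4 + 642.857ms (3/4)
15. 16714.286ms @ 39/2 + 1285.714ms (3/2)
16. 18000.0ms @ 21 + 2571.429ms (3)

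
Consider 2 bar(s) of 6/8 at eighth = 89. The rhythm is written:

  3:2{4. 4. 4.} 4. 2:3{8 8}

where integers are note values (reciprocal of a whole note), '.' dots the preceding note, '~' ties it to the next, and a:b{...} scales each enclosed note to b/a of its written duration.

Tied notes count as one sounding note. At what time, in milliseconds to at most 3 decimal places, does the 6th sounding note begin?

note 6 onset = 21/2b = 7078.652ms

1. 0.0ms @ 0 + 1348.315ms (2)
2. 1348.315ms @ 2 + 1348.315ms (2)
3. 2696.629ms @ 4 + 1348.315ms (2)
4. 4044.944ms @ 6 + 2022.472ms (3)
5. 6067.416ms @ 9 + 1011.236ms (3/2)
6. 7078.652ms @ 21/2 + 1011.236ms (3/2)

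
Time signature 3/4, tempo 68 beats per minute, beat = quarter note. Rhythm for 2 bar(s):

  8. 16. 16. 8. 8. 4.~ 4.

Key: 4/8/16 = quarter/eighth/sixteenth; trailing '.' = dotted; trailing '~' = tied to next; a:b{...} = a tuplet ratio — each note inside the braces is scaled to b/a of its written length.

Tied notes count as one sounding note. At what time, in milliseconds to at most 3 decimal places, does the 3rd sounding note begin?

note 3 onset = 9/8b = 992.647ms

1. 0.0ms @ 0 + 661.765ms (3/4)
2. 661.765ms @ 3/4 + 330.882ms (3/8)
3. 992.647ms @ 9/8 + 330.882ms (3/8)
4. 1323.529ms @ 3/2 + 661.765ms (3/4)
5. 1985.294ms @ 9/4 + 661.765ms (3/4)
6. 2647.059ms @ 3 + 2647.059ms (3)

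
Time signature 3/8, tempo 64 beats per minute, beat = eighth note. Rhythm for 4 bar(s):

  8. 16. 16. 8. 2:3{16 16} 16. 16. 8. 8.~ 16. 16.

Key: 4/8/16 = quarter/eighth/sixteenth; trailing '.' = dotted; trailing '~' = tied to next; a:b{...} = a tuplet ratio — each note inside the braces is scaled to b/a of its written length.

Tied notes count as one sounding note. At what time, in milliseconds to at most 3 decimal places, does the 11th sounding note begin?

note 11 onset = 45/4b = 10546.875ms

1. 0.0ms @ 0 + 1406.25ms (3/2)
2. 1406.25ms @ 3/2 + 703.125ms (3/4)
3. 2109.375ms @ 9/4 + 703.125ms (3/4)
4. 2812.5ms @ 3 + 1406.25ms (3/2)
5. 4218.75ms @ 9/2 + 703.125ms (3/4)
6. 4921.875ms @ 21/4 + 703.125ms (3/4)
7. 5625.0ms @ 6 + 703.125ms (3/4)
8. 6328.125ms @ 27/4 + 703.125ms (3/4)
9. 7031.25ms @ 15/2 + 1406.25ms (3/2)
10. 8437.5ms @ 9 + 2109.375ms (9/4)
11. 10546.875ms @ 45/4 + 703.125ms (3/4)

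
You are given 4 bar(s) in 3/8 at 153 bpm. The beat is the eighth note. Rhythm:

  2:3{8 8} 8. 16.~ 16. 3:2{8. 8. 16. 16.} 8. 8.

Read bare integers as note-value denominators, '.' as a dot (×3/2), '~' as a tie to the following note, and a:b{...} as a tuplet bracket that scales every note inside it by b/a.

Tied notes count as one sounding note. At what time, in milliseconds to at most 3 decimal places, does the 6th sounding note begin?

note 6 onset = 7b = 2745.098ms

1. 0.0ms @ 0 + 588.235ms (3/2)
2. 588.235ms @ 3/2 + 588.235ms (3/2)
3. 1176.471ms @ 3 + 588.235ms (3/2)
4. 1764.706ms @ 9/2 + 588.235ms (3/2)
5. 2352.941ms @ 6 + 392.157ms (1)
6. 2745.098ms @ 7 + 392.157ms (1)
7. 3137.255ms @ 8 + 196.078ms (1/2)
8. 3333.333ms @ 17/2 + 196.078ms (1/2)
9. 3529.412ms @ 9 + 588.235ms (3/2)
10. 4117.647ms @ 21/2 + 588.235ms (3/2)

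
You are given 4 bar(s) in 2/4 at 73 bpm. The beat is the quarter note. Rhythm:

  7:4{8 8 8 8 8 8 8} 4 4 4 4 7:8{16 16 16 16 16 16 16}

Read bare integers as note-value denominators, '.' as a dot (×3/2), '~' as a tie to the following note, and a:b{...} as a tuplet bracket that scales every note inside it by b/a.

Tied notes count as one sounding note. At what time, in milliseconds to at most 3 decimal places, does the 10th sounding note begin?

1. 0.0ms @ 0 + 234.834ms (2/7)
2. 234.834ms @ 2/7 + 234.834ms (2/7)
3. 469.667ms @ 4/7 + 234.834ms (2/7)
4. 704.501ms @ 6/7 + 234.834ms (2/7)
5. 939.335ms @ 8/7 + 234.834ms (2/7)
6. 1174.168ms @ 10/7 + 234.834ms (2/7)
7. 1409.002ms @ 12/7 + 234.834ms (2/7)
8. 1643.836ms @ 2 + 821.918ms (1)
9. 2465.753ms @ 3 + 821.918ms (1)
10. 3287.671ms @ 4 + 821.918ms (1)
11. 4109.589ms @ 5 + 821.918ms (1)
12. 4931.507ms @ 6 + 234.834ms (2/7)
13. 5166.341ms @ 44/7 + 234.834ms (2/7)
14. 5401.174ms @ 46/7 + 234.834ms (2/7)
15. 5636.008ms @ 48/7 + 234.834ms (2/7)
16. 5870.841ms @ 50/7 + 234.834ms (2/7)
17. 6105.675ms @ 52/7 + 234.834ms (2/7)
18. 6340.509ms @ 54/7 + 234.834ms (2/7)

note 10 onset = 4b = 3287.671ms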